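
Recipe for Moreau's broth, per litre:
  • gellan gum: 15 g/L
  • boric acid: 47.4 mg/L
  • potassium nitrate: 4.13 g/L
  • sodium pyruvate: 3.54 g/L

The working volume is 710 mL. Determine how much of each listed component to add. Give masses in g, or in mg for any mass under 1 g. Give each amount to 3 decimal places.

gellan gum 10.650 g; boric acid 33.654 mg; potassium nitrate 2.932 g; sodium pyruvate 2.513 g

Scale factor relative to 1 L: 0.71.
gellan gum: 15 g/L × 0.71 L = 10.650 g
boric acid: 47.4 mg/L × 0.71 L = 33.654 mg
potassium nitrate: 4.13 g/L × 0.71 L = 2.932 g
sodium pyruvate: 3.54 g/L × 0.71 L = 2.513 g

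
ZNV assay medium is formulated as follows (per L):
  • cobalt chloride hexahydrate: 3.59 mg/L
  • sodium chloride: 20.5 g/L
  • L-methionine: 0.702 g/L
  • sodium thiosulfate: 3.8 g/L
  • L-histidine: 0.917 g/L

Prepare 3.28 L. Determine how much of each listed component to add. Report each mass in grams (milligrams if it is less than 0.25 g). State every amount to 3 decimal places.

cobalt chloride hexahydrate 11.775 mg; sodium chloride 67.240 g; L-methionine 2.303 g; sodium thiosulfate 12.464 g; L-histidine 3.008 g

Working volume: 3.28 L.
cobalt chloride hexahydrate: 3.59 mg/L × 3.28 L = 11.775 mg
sodium chloride: 20.5 g/L × 3.28 L = 67.240 g
L-methionine: 0.702 g/L × 3.28 L = 2.303 g
sodium thiosulfate: 3.8 g/L × 3.28 L = 12.464 g
L-histidine: 0.917 g/L × 3.28 L = 3.008 g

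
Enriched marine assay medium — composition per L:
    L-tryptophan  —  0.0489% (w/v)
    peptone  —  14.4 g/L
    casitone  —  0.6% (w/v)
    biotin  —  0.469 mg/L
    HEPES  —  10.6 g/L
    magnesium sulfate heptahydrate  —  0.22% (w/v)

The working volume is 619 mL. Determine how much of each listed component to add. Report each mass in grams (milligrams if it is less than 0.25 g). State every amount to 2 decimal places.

Target volume = 619 mL = 0.619 L.
L-tryptophan: 0.0489% w/v = 0.489 g/L → 0.489 × 0.619 L = 0.30 g
peptone: 14.4 g/L × 0.619 L = 8.91 g
casitone: 0.6% w/v = 6 g/L → 6 × 0.619 L = 3.71 g
biotin: 0.469 mg/L × 0.619 L = 0.29 mg
HEPES: 10.6 g/L × 0.619 L = 6.56 g
magnesium sulfate heptahydrate: 0.22 g per 100 mL × 619 mL ÷ 100 = 1.36 g

L-tryptophan 0.30 g; peptone 8.91 g; casitone 3.71 g; biotin 0.29 mg; HEPES 6.56 g; magnesium sulfate heptahydrate 1.36 g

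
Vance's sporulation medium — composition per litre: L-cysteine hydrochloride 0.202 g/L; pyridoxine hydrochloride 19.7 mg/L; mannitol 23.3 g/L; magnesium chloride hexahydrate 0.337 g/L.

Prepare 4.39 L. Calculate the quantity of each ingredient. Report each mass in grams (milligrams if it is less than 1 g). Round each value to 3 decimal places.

Working volume: 4.39 L.
L-cysteine hydrochloride: 0.202 g/L × 4.39 L = 0.88678 g = 886.780 mg
pyridoxine hydrochloride: 19.7 mg/L × 4.39 L = 86.483 mg
mannitol: 23.3 g/L × 4.39 L = 102.287 g
magnesium chloride hexahydrate: 0.337 g/L × 4.39 L = 1.479 g

L-cysteine hydrochloride 886.780 mg; pyridoxine hydrochloride 86.483 mg; mannitol 102.287 g; magnesium chloride hexahydrate 1.479 g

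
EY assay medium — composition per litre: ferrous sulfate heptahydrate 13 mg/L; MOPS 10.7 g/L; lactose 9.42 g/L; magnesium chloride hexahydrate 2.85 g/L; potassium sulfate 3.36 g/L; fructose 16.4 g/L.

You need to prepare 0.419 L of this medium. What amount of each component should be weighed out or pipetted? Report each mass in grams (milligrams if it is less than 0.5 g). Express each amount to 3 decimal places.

Scale factor relative to 1 L: 0.419.
ferrous sulfate heptahydrate: 13 mg/L × 0.419 L = 5.447 mg
MOPS: 10.7 g/L × 0.419 L = 4.483 g
lactose: 9.42 g/L × 0.419 L = 3.947 g
magnesium chloride hexahydrate: 2.85 g/L × 0.419 L = 1.194 g
potassium sulfate: 3.36 g/L × 0.419 L = 1.408 g
fructose: 16.4 g/L × 0.419 L = 6.872 g

ferrous sulfate heptahydrate 5.447 mg; MOPS 4.483 g; lactose 3.947 g; magnesium chloride hexahydrate 1.194 g; potassium sulfate 1.408 g; fructose 6.872 g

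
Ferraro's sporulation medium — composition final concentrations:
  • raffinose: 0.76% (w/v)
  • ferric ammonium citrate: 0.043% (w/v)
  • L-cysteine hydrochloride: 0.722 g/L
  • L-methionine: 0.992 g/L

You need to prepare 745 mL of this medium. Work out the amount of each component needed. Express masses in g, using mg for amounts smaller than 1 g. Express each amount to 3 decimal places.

Working volume: 745 mL = 0.745 L.
raffinose: 0.76% w/v = 7.6 g/L → 7.6 × 0.745 L = 5.662 g
ferric ammonium citrate: 0.043% w/v = 0.43 g/L → 0.43 × 0.745 L = 0.32035 g = 320.350 mg
L-cysteine hydrochloride: 0.722 g/L × 0.745 L = 0.53789 g = 537.890 mg
L-methionine: 0.992 g/L × 0.745 L = 0.73904 g = 739.040 mg

raffinose 5.662 g; ferric ammonium citrate 320.350 mg; L-cysteine hydrochloride 537.890 mg; L-methionine 739.040 mg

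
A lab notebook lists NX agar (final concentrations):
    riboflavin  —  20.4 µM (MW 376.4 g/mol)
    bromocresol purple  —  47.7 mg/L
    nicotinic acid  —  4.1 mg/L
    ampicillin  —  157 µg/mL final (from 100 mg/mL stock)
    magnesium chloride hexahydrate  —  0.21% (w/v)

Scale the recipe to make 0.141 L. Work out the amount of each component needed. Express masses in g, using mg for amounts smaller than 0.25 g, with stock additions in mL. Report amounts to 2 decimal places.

Scale factor relative to 1 L: 0.141.
riboflavin: 20.4 µmol/L × 376.4 g/mol × 0.141 L ÷ 1000 = 1.08 mg
bromocresol purple: 47.7 mg/L × 0.141 L = 6.73 mg
nicotinic acid: 4.1 mg/L × 0.141 L = 0.58 mg
ampicillin: dilute stock: 157 µg/mL × 141 mL ÷ 100000 µg/mL = 0.22 mL
magnesium chloride hexahydrate: 0.21% w/v = 2.1 g/L → 2.1 × 0.141 L = 0.30 g

riboflavin 1.08 mg; bromocresol purple 6.73 mg; nicotinic acid 0.58 mg; ampicillin 0.22 mL; magnesium chloride hexahydrate 0.30 g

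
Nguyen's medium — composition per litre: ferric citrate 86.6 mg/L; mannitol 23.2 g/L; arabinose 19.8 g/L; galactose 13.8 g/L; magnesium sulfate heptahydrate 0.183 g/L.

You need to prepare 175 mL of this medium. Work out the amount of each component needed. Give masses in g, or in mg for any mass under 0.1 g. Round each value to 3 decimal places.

Target volume = 175 mL = 0.175 L.
ferric citrate: 86.6 mg/L × 0.175 L = 15.155 mg
mannitol: 23.2 g/L × 0.175 L = 4.060 g
arabinose: 19.8 g/L × 0.175 L = 3.465 g
galactose: 13.8 g/L × 0.175 L = 2.415 g
magnesium sulfate heptahydrate: 0.183 g/L × 0.175 L = 0.032025 g = 32.025 mg

ferric citrate 15.155 mg; mannitol 4.060 g; arabinose 3.465 g; galactose 2.415 g; magnesium sulfate heptahydrate 32.025 mg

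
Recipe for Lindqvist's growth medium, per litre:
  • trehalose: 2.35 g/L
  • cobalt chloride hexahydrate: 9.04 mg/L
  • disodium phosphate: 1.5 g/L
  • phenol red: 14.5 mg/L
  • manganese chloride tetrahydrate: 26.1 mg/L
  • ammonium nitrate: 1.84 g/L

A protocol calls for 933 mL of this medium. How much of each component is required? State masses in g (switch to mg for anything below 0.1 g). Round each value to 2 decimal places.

Target volume = 933 mL = 0.933 L.
trehalose: 2.35 g/L × 0.933 L = 2.19 g
cobalt chloride hexahydrate: 9.04 mg/L × 0.933 L = 8.43 mg
disodium phosphate: 1.5 g/L × 0.933 L = 1.40 g
phenol red: 14.5 mg/L × 0.933 L = 13.53 mg
manganese chloride tetrahydrate: 26.1 mg/L × 0.933 L = 24.35 mg
ammonium nitrate: 1.84 g/L × 0.933 L = 1.72 g

trehalose 2.19 g; cobalt chloride hexahydrate 8.43 mg; disodium phosphate 1.40 g; phenol red 13.53 mg; manganese chloride tetrahydrate 24.35 mg; ammonium nitrate 1.72 g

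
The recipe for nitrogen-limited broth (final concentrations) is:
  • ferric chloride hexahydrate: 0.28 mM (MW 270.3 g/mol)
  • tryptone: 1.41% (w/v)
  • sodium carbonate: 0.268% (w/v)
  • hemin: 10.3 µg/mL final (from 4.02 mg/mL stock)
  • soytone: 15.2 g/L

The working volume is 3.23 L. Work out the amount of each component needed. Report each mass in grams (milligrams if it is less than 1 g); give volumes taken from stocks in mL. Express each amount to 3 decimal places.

ferric chloride hexahydrate 244.459 mg; tryptone 45.543 g; sodium carbonate 8.656 g; hemin 8.276 mL; soytone 49.096 g

Working volume: 3.23 L.
ferric chloride hexahydrate: 0.28 mmol/L × 270.3 mg/mmol × 3.23 L = 244.459 mg
tryptone: 1.41 g per 100 mL × 3230 mL ÷ 100 = 45.543 g
sodium carbonate: 0.268 g per 100 mL × 3230 mL ÷ 100 = 8.656 g
hemin: dilute stock: 10.3 µg/mL × 3230 mL ÷ 4020 µg/mL = 8.276 mL
soytone: 15.2 g/L × 3.23 L = 49.096 g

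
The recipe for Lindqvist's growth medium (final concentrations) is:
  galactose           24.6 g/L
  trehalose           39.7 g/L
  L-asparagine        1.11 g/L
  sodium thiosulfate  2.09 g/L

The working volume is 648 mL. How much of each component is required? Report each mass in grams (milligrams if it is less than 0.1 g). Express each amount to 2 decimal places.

galactose 15.94 g; trehalose 25.73 g; L-asparagine 0.72 g; sodium thiosulfate 1.35 g

Scale factor relative to 1 L: 0.648.
galactose: 24.6 g/L × 0.648 L = 15.94 g
trehalose: 39.7 g/L × 0.648 L = 25.73 g
L-asparagine: 1.11 g/L × 0.648 L = 0.72 g
sodium thiosulfate: 2.09 g/L × 0.648 L = 1.35 g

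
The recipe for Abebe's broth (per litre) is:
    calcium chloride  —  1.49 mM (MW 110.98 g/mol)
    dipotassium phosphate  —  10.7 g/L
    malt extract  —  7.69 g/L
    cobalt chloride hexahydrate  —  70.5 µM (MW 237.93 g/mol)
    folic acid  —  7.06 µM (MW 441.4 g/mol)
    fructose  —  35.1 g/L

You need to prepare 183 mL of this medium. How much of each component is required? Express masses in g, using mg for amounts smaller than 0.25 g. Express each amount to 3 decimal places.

Working volume: 183 mL = 0.183 L.
calcium chloride: 1.49 mmol/L × 110.98 mg/mmol × 0.183 L = 30.261 mg
dipotassium phosphate: 10.7 g/L × 0.183 L = 1.958 g
malt extract: 7.69 g/L × 0.183 L = 1.407 g
cobalt chloride hexahydrate: 70.5 µmol/L × 237.93 g/mol × 0.183 L ÷ 1000 = 3.070 mg
folic acid: 7.06 µmol/L × 441.4 g/mol × 0.183 L ÷ 1000 = 0.570 mg
fructose: 35.1 g/L × 0.183 L = 6.423 g

calcium chloride 30.261 mg; dipotassium phosphate 1.958 g; malt extract 1.407 g; cobalt chloride hexahydrate 3.070 mg; folic acid 0.570 mg; fructose 6.423 g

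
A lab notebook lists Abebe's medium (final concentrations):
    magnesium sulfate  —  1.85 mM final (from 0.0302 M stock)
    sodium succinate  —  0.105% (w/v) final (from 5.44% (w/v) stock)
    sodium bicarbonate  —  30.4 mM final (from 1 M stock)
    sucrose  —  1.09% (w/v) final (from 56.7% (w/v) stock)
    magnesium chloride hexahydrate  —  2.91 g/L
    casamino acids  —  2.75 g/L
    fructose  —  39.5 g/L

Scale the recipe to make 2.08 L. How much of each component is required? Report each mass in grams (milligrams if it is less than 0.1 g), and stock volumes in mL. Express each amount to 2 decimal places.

magnesium sulfate 127.42 mL; sodium succinate 40.15 mL; sodium bicarbonate 63.23 mL; sucrose 39.99 mL; magnesium chloride hexahydrate 6.05 g; casamino acids 5.72 g; fructose 82.16 g

Working volume: 2.08 L.
magnesium sulfate: V = C2·V2/C1 = 1.85 mM × 2080 mL ÷ 30.2 mM = 127.42 mL
sodium succinate: dilute stock: 0.105% ÷ 5.44% × 2080 mL = 40.15 mL
sodium bicarbonate: dilute stock: 30.4 mM × 2080 mL ÷ 1000 mM = 63.23 mL
sucrose: C1V1 = C2V2 → 1.09% ÷ 56.7% × 2080 mL = 39.99 mL
magnesium chloride hexahydrate: 2.91 g/L × 2.08 L = 6.05 g
casamino acids: 2.75 g/L × 2.08 L = 5.72 g
fructose: 39.5 g/L × 2.08 L = 82.16 g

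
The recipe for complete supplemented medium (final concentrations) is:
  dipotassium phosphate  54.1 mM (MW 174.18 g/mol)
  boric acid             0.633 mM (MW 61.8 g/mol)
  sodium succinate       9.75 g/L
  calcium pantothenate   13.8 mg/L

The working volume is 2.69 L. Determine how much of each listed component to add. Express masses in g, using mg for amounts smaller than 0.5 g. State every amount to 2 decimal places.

Working volume: 2.69 L.
dipotassium phosphate: 54.1 mmol/L × 174.18 g/mol × 2.69 L ÷ 1000 = 25.35 g
boric acid: 0.633 mmol/L × 61.8 mg/mmol × 2.69 L = 105.23 mg
sodium succinate: 9.75 g/L × 2.69 L = 26.23 g
calcium pantothenate: 13.8 mg/L × 2.69 L = 37.12 mg

dipotassium phosphate 25.35 g; boric acid 105.23 mg; sodium succinate 26.23 g; calcium pantothenate 37.12 mg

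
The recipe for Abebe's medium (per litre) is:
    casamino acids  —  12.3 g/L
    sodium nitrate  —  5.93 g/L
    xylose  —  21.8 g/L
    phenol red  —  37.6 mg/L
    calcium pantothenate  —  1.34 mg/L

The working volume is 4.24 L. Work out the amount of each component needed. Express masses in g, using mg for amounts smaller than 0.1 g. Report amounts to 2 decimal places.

Scale factor relative to 1 L: 4.24.
casamino acids: 12.3 g/L × 4.24 L = 52.15 g
sodium nitrate: 5.93 g/L × 4.24 L = 25.14 g
xylose: 21.8 g/L × 4.24 L = 92.43 g
phenol red: 37.6 mg/L × 4.24 L = 159.424 mg = 0.16 g
calcium pantothenate: 1.34 mg/L × 4.24 L = 5.68 mg

casamino acids 52.15 g; sodium nitrate 25.14 g; xylose 92.43 g; phenol red 0.16 g; calcium pantothenate 5.68 mg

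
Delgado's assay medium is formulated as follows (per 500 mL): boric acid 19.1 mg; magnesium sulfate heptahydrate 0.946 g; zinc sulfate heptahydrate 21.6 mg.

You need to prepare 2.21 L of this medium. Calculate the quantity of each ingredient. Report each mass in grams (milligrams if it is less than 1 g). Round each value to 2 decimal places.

Ratio of target to recipe volume: 2210 / 500 = 4.42.
boric acid: 19.1 mg × (2210 mL / 500 mL) = 84.42 mg
magnesium sulfate heptahydrate: 0.946 g × (2210 mL / 500 mL) = 4.18 g
zinc sulfate heptahydrate: 21.6 mg × (2210 mL / 500 mL) = 95.47 mg

boric acid 84.42 mg; magnesium sulfate heptahydrate 4.18 g; zinc sulfate heptahydrate 95.47 mg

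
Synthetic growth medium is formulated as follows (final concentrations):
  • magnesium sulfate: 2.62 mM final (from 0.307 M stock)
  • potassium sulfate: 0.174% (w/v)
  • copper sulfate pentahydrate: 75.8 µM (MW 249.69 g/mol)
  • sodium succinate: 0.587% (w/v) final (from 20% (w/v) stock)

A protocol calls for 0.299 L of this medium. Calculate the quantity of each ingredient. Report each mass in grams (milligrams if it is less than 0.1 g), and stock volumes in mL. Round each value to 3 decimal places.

magnesium sulfate 2.552 mL; potassium sulfate 0.520 g; copper sulfate pentahydrate 5.659 mg; sodium succinate 8.776 mL

Working volume: 0.299 L.
magnesium sulfate: V = C2·V2/C1 = 2.62 mM × 299 mL ÷ 307 mM = 2.552 mL
potassium sulfate: 0.174% w/v = 1.74 g/L → 1.74 × 0.299 L = 0.520 g
copper sulfate pentahydrate: 75.8 µmol/L × 249.69 g/mol × 0.299 L ÷ 1000 = 5.659 mg
sodium succinate: V = C2·V2/C1 = 0.587% ÷ 20% × 299 mL = 8.776 mL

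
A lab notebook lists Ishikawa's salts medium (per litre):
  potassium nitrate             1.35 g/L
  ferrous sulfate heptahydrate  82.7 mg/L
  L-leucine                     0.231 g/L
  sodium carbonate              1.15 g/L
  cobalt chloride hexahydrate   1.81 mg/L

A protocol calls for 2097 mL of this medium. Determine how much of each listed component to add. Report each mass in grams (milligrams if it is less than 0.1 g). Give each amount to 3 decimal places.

Target volume = 2097 mL = 2.097 L.
potassium nitrate: 1.35 g/L × 2.097 L = 2.831 g
ferrous sulfate heptahydrate: 82.7 mg/L × 2.097 L = 173.422 mg = 0.173 g
L-leucine: 0.231 g/L × 2.097 L = 0.484 g
sodium carbonate: 1.15 g/L × 2.097 L = 2.412 g
cobalt chloride hexahydrate: 1.81 mg/L × 2.097 L = 3.796 mg

potassium nitrate 2.831 g; ferrous sulfate heptahydrate 0.173 g; L-leucine 0.484 g; sodium carbonate 2.412 g; cobalt chloride hexahydrate 3.796 mg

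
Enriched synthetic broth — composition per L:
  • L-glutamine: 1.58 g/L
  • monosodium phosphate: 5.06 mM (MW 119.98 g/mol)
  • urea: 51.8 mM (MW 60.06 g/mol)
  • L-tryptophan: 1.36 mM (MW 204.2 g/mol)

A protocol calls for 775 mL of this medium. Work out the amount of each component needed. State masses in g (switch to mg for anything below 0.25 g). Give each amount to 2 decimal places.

Working volume: 775 mL = 0.775 L.
L-glutamine: 1.58 g/L × 0.775 L = 1.22 g
monosodium phosphate: 5.06 mmol/L × 119.98 g/mol × 0.775 L ÷ 1000 = 0.47 g
urea: 51.8 mmol/L × 60.06 g/mol × 0.775 L ÷ 1000 = 2.41 g
L-tryptophan: 1.36 mmol/L × 204.2 mg/mmol × 0.775 L = 215.23 mg

L-glutamine 1.22 g; monosodium phosphate 0.47 g; urea 2.41 g; L-tryptophan 215.23 mg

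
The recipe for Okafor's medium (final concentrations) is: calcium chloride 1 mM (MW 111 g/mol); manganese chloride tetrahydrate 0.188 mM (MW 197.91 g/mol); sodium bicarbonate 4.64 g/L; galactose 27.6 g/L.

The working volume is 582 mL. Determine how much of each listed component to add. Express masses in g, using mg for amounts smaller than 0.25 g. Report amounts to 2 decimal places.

Target volume = 582 mL = 0.582 L.
calcium chloride: 1 mmol/L × 111 mg/mmol × 0.582 L = 64.60 mg
manganese chloride tetrahydrate: 0.188 mmol/L × 197.91 mg/mmol × 0.582 L = 21.65 mg
sodium bicarbonate: 4.64 g/L × 0.582 L = 2.70 g
galactose: 27.6 g/L × 0.582 L = 16.06 g

calcium chloride 64.60 mg; manganese chloride tetrahydrate 21.65 mg; sodium bicarbonate 2.70 g; galactose 16.06 g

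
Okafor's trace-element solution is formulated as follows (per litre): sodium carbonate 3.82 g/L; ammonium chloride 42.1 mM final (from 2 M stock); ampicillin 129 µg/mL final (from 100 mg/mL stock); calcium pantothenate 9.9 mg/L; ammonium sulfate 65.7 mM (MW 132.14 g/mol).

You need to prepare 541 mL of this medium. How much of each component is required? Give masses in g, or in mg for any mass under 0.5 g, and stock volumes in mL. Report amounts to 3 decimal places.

sodium carbonate 2.067 g; ammonium chloride 11.388 mL; ampicillin 0.698 mL; calcium pantothenate 5.356 mg; ammonium sulfate 4.697 g

Target volume = 541 mL = 0.541 L.
sodium carbonate: 3.82 g/L × 0.541 L = 2.067 g
ammonium chloride: V = C2·V2/C1 = 42.1 mM × 541 mL ÷ 2000 mM = 11.388 mL
ampicillin: V = C2·V2/C1 = 129 µg/mL × 541 mL ÷ 100000 µg/mL = 0.698 mL
calcium pantothenate: 9.9 mg/L × 0.541 L = 5.356 mg
ammonium sulfate: 65.7 mmol/L × 132.14 g/mol × 0.541 L ÷ 1000 = 4.697 g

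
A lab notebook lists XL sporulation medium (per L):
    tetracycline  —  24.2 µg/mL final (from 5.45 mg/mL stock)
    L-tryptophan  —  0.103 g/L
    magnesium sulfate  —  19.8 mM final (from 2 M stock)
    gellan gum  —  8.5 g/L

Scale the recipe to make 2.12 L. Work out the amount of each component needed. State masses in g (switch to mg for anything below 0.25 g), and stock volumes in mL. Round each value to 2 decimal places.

Working volume: 2.12 L.
tetracycline: C1V1 = C2V2 → 24.2 µg/mL × 2120 mL ÷ 5450 µg/mL = 9.41 mL
L-tryptophan: 0.103 g/L × 2.12 L = 0.21836 g = 218.36 mg
magnesium sulfate: C1V1 = C2V2 → 19.8 mM × 2120 mL ÷ 2000 mM = 20.99 mL
gellan gum: 8.5 g/L × 2.12 L = 18.02 g

tetracycline 9.41 mL; L-tryptophan 218.36 mg; magnesium sulfate 20.99 mL; gellan gum 18.02 g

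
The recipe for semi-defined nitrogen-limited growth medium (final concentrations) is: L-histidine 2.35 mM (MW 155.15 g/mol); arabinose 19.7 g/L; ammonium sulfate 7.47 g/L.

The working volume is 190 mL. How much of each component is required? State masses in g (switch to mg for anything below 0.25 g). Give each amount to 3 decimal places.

L-histidine 69.274 mg; arabinose 3.743 g; ammonium sulfate 1.419 g

Scale factor relative to 1 L: 0.19.
L-histidine: 2.35 mmol/L × 155.15 mg/mmol × 0.19 L = 69.274 mg
arabinose: 19.7 g/L × 0.19 L = 3.743 g
ammonium sulfate: 7.47 g/L × 0.19 L = 1.419 g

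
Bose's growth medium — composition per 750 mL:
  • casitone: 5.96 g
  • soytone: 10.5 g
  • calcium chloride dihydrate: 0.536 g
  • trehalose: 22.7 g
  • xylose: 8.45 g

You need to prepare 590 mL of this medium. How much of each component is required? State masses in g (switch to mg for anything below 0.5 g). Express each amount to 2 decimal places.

casitone 4.69 g; soytone 8.26 g; calcium chloride dihydrate 421.65 mg; trehalose 17.86 g; xylose 6.65 g

Scale factor = 590 mL / 750 mL = 0.786667.
casitone: 5.96 g × (590 mL / 750 mL) = 4.69 g
soytone: 10.5 g × (590 mL / 750 mL) = 8.26 g
calcium chloride dihydrate: 0.536 g × (590 mL / 750 mL) = 0.421653 g = 421.65 mg
trehalose: 22.7 g × (590 mL / 750 mL) = 17.86 g
xylose: 8.45 g × (590 mL / 750 mL) = 6.65 g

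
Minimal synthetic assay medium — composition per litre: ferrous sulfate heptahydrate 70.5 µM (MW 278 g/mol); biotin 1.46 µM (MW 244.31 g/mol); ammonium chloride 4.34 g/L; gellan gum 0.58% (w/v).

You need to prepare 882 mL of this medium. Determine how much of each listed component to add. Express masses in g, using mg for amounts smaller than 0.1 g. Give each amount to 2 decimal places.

Working volume: 882 mL = 0.882 L.
ferrous sulfate heptahydrate: 70.5 µmol/L × 278 g/mol × 0.882 L ÷ 1000 = 17.29 mg
biotin: 1.46 µmol/L × 244.31 g/mol × 0.882 L ÷ 1000 = 0.31 mg
ammonium chloride: 4.34 g/L × 0.882 L = 3.83 g
gellan gum: 0.58 g per 100 mL × 882 mL ÷ 100 = 5.12 g

ferrous sulfate heptahydrate 17.29 mg; biotin 0.31 mg; ammonium chloride 3.83 g; gellan gum 5.12 g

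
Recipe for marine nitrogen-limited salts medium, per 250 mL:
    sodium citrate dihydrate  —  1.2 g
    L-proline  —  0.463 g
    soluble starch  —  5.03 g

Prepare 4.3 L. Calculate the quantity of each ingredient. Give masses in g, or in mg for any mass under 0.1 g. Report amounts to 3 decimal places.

Scale factor = 4300 mL / 250 mL = 17.2.
sodium citrate dihydrate: 1.2 g × (4300 mL / 250 mL) = 20.640 g
L-proline: 0.463 g × (4300 mL / 250 mL) = 7.964 g
soluble starch: 5.03 g × (4300 mL / 250 mL) = 86.516 g

sodium citrate dihydrate 20.640 g; L-proline 7.964 g; soluble starch 86.516 g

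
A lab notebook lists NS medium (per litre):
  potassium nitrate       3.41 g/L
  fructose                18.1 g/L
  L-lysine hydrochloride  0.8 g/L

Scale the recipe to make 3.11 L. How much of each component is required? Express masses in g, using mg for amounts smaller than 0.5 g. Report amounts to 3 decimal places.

potassium nitrate 10.605 g; fructose 56.291 g; L-lysine hydrochloride 2.488 g

Working volume: 3.11 L.
potassium nitrate: 3.41 g/L × 3.11 L = 10.605 g
fructose: 18.1 g/L × 3.11 L = 56.291 g
L-lysine hydrochloride: 0.8 g/L × 3.11 L = 2.488 g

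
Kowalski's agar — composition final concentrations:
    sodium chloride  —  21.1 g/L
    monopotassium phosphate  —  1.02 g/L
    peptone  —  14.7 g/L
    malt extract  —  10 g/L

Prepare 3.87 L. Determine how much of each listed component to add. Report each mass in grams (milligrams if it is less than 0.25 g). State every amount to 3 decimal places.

Working volume: 3.87 L.
sodium chloride: 21.1 g/L × 3.87 L = 81.657 g
monopotassium phosphate: 1.02 g/L × 3.87 L = 3.947 g
peptone: 14.7 g/L × 3.87 L = 56.889 g
malt extract: 10 g/L × 3.87 L = 38.700 g

sodium chloride 81.657 g; monopotassium phosphate 3.947 g; peptone 56.889 g; malt extract 38.700 g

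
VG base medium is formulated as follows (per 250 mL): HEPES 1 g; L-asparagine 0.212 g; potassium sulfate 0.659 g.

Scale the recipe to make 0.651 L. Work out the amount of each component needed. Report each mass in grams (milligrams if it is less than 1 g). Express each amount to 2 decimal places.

HEPES 2.60 g; L-asparagine 552.05 mg; potassium sulfate 1.72 g

Ratio of target to recipe volume: 651 / 250 = 2.604.
HEPES: 1 g × (651 mL / 250 mL) = 2.60 g
L-asparagine: 0.212 g × (651 mL / 250 mL) = 0.552048 g = 552.05 mg
potassium sulfate: 0.659 g × (651 mL / 250 mL) = 1.72 g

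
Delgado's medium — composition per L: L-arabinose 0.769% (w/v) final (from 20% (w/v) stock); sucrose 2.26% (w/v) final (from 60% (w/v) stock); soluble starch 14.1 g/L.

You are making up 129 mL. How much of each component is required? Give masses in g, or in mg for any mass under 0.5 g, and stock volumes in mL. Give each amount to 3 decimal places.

L-arabinose 4.960 mL; sucrose 4.859 mL; soluble starch 1.819 g

Working volume: 129 mL = 0.129 L.
L-arabinose: dilute stock: 0.769% ÷ 20% × 129 mL = 4.960 mL
sucrose: V = C2·V2/C1 = 2.26% ÷ 60% × 129 mL = 4.859 mL
soluble starch: 14.1 g/L × 0.129 L = 1.819 g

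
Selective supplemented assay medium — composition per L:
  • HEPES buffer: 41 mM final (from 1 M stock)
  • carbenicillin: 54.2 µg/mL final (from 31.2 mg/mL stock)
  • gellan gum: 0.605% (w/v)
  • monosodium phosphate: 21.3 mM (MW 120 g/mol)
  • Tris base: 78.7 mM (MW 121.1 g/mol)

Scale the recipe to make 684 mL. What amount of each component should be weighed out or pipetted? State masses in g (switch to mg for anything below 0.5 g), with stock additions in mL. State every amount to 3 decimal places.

Target volume = 684 mL = 0.684 L.
HEPES buffer: dilute stock: 41 mM × 684 mL ÷ 1000 mM = 28.044 mL
carbenicillin: dilute stock: 54.2 µg/mL × 684 mL ÷ 31200 µg/mL = 1.188 mL
gellan gum: 0.605% w/v = 6.05 g/L → 6.05 × 0.684 L = 4.138 g
monosodium phosphate: 21.3 mmol/L × 120 g/mol × 0.684 L ÷ 1000 = 1.748 g
Tris base: 78.7 mmol/L × 121.1 g/mol × 0.684 L ÷ 1000 = 6.519 g

HEPES buffer 28.044 mL; carbenicillin 1.188 mL; gellan gum 4.138 g; monosodium phosphate 1.748 g; Tris base 6.519 g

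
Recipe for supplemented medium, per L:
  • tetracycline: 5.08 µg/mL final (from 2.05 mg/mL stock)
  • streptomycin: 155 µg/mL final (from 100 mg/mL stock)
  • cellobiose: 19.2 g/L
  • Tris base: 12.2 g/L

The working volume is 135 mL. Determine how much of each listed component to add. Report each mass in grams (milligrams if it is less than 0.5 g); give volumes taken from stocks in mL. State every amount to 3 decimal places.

tetracycline 0.335 mL; streptomycin 0.209 mL; cellobiose 2.592 g; Tris base 1.647 g

Working volume: 135 mL = 0.135 L.
tetracycline: dilute stock: 5.08 µg/mL × 135 mL ÷ 2050 µg/mL = 0.335 mL
streptomycin: dilute stock: 155 µg/mL × 135 mL ÷ 100000 µg/mL = 0.209 mL
cellobiose: 19.2 g/L × 0.135 L = 2.592 g
Tris base: 12.2 g/L × 0.135 L = 1.647 g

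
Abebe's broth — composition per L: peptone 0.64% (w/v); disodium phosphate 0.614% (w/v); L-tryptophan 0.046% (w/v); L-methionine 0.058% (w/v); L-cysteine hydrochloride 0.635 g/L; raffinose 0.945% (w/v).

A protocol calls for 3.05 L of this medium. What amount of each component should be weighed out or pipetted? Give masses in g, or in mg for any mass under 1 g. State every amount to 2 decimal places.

Working volume: 3.05 L.
peptone: 0.64 g per 100 mL × 3050 mL ÷ 100 = 19.52 g
disodium phosphate: 0.614% w/v = 6.14 g/L → 6.14 × 3.05 L = 18.73 g
L-tryptophan: 0.046% w/v = 0.46 g/L → 0.46 × 3.05 L = 1.40 g
L-methionine: 0.058% w/v = 0.58 g/L → 0.58 × 3.05 L = 1.77 g
L-cysteine hydrochloride: 0.635 g/L × 3.05 L = 1.94 g
raffinose: 0.945 g per 100 mL × 3050 mL ÷ 100 = 28.82 g

peptone 19.52 g; disodium phosphate 18.73 g; L-tryptophan 1.40 g; L-methionine 1.77 g; L-cysteine hydrochloride 1.94 g; raffinose 28.82 g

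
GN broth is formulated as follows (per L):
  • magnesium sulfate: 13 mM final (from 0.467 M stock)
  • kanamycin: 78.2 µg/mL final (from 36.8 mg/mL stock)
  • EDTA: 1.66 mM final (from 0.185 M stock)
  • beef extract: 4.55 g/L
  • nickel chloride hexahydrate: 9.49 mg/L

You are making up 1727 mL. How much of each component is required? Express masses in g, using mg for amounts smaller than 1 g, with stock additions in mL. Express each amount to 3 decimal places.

Working volume: 1727 mL = 1.727 L.
magnesium sulfate: C1V1 = C2V2 → 13 mM × 1727 mL ÷ 467 mM = 48.075 mL
kanamycin: dilute stock: 78.2 µg/mL × 1727 mL ÷ 36800 µg/mL = 3.670 mL
EDTA: dilute stock: 1.66 mM × 1727 mL ÷ 185 mM = 15.496 mL
beef extract: 4.55 g/L × 1.727 L = 7.858 g
nickel chloride hexahydrate: 9.49 mg/L × 1.727 L = 16.389 mg

magnesium sulfate 48.075 mL; kanamycin 3.670 mL; EDTA 15.496 mL; beef extract 7.858 g; nickel chloride hexahydrate 16.389 mg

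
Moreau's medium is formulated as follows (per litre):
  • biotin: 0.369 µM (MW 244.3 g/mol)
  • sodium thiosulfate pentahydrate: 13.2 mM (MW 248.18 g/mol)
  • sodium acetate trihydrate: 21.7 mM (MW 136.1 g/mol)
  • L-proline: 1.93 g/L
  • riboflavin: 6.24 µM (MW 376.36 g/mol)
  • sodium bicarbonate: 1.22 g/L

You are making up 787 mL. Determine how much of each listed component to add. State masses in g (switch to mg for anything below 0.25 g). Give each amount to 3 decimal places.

Working volume: 787 mL = 0.787 L.
biotin: 0.369 µmol/L × 244.3 g/mol × 0.787 L ÷ 1000 = 0.071 mg
sodium thiosulfate pentahydrate: 13.2 mmol/L × 248.18 g/mol × 0.787 L ÷ 1000 = 2.578 g
sodium acetate trihydrate: 21.7 mmol/L × 136.1 g/mol × 0.787 L ÷ 1000 = 2.324 g
L-proline: 1.93 g/L × 0.787 L = 1.519 g
riboflavin: 6.24 µmol/L × 376.36 g/mol × 0.787 L ÷ 1000 = 1.848 mg
sodium bicarbonate: 1.22 g/L × 0.787 L = 0.960 g

biotin 0.071 mg; sodium thiosulfate pentahydrate 2.578 g; sodium acetate trihydrate 2.324 g; L-proline 1.519 g; riboflavin 1.848 mg; sodium bicarbonate 0.960 g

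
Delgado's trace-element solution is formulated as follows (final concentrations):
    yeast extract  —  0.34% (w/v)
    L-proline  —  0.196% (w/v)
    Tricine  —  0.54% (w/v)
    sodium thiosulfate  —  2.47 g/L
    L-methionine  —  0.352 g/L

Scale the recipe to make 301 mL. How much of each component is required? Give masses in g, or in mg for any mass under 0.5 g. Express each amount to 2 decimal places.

yeast extract 1.02 g; L-proline 0.59 g; Tricine 1.63 g; sodium thiosulfate 0.74 g; L-methionine 105.95 mg

Working volume: 301 mL = 0.301 L.
yeast extract: 0.34 g per 100 mL × 301 mL ÷ 100 = 1.02 g
L-proline: 0.196% w/v = 1.96 g/L → 1.96 × 0.301 L = 0.59 g
Tricine: 0.54% w/v = 5.4 g/L → 5.4 × 0.301 L = 1.63 g
sodium thiosulfate: 2.47 g/L × 0.301 L = 0.74 g
L-methionine: 0.352 g/L × 0.301 L = 0.105952 g = 105.95 mg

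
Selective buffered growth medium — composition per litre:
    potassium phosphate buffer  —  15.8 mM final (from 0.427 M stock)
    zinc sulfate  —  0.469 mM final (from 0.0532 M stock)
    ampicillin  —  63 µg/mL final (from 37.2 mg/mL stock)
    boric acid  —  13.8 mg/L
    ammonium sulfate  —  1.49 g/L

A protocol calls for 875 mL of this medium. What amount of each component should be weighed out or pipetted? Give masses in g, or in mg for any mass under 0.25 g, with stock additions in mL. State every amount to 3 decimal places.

potassium phosphate buffer 32.377 mL; zinc sulfate 7.714 mL; ampicillin 1.482 mL; boric acid 12.075 mg; ammonium sulfate 1.304 g

Working volume: 875 mL = 0.875 L.
potassium phosphate buffer: V = C2·V2/C1 = 15.8 mM × 875 mL ÷ 427 mM = 32.377 mL
zinc sulfate: C1V1 = C2V2 → 0.469 mM × 875 mL ÷ 53.2 mM = 7.714 mL
ampicillin: dilute stock: 63 µg/mL × 875 mL ÷ 37200 µg/mL = 1.482 mL
boric acid: 13.8 mg/L × 0.875 L = 12.075 mg
ammonium sulfate: 1.49 g/L × 0.875 L = 1.304 g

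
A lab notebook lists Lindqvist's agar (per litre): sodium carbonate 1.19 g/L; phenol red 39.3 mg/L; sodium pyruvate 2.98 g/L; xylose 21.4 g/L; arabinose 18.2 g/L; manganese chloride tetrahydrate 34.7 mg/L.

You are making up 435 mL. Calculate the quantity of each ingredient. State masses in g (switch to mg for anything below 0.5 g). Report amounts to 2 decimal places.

Working volume: 435 mL = 0.435 L.
sodium carbonate: 1.19 g/L × 0.435 L = 0.52 g
phenol red: 39.3 mg/L × 0.435 L = 17.10 mg
sodium pyruvate: 2.98 g/L × 0.435 L = 1.30 g
xylose: 21.4 g/L × 0.435 L = 9.31 g
arabinose: 18.2 g/L × 0.435 L = 7.92 g
manganese chloride tetrahydrate: 34.7 mg/L × 0.435 L = 15.09 mg

sodium carbonate 0.52 g; phenol red 17.10 mg; sodium pyruvate 1.30 g; xylose 9.31 g; arabinose 7.92 g; manganese chloride tetrahydrate 15.09 mg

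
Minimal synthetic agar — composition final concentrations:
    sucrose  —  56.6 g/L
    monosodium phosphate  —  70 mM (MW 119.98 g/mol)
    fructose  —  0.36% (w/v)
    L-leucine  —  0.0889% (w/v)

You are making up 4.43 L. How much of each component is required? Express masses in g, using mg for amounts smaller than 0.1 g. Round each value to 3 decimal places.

Scale factor relative to 1 L: 4.43.
sucrose: 56.6 g/L × 4.43 L = 250.738 g
monosodium phosphate: 70 mmol/L × 119.98 g/mol × 4.43 L ÷ 1000 = 37.206 g
fructose: 0.36 g per 100 mL × 4430 mL ÷ 100 = 15.948 g
L-leucine: 0.0889 g per 100 mL × 4430 mL ÷ 100 = 3.938 g

sucrose 250.738 g; monosodium phosphate 37.206 g; fructose 15.948 g; L-leucine 3.938 g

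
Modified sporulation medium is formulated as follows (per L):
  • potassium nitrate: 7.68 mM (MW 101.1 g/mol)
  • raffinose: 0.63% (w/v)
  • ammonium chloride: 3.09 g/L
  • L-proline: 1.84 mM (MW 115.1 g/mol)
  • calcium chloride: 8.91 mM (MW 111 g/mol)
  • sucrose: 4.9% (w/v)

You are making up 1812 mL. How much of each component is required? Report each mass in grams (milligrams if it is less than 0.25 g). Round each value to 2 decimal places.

potassium nitrate 1.41 g; raffinose 11.42 g; ammonium chloride 5.60 g; L-proline 0.38 g; calcium chloride 1.79 g; sucrose 88.79 g

Target volume = 1812 mL = 1.812 L.
potassium nitrate: 7.68 mmol/L × 101.1 g/mol × 1.812 L ÷ 1000 = 1.41 g
raffinose: 0.63 g per 100 mL × 1812 mL ÷ 100 = 11.42 g
ammonium chloride: 3.09 g/L × 1.812 L = 5.60 g
L-proline: 1.84 mmol/L × 115.1 g/mol × 1.812 L ÷ 1000 = 0.38 g
calcium chloride: 8.91 mmol/L × 111 g/mol × 1.812 L ÷ 1000 = 1.79 g
sucrose: 4.9 g per 100 mL × 1812 mL ÷ 100 = 88.79 g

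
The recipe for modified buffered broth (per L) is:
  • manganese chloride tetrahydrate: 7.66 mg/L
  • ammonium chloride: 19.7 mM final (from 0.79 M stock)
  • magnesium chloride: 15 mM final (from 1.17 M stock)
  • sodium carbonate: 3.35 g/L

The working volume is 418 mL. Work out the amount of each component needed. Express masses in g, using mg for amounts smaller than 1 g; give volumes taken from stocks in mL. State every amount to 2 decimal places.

Target volume = 418 mL = 0.418 L.
manganese chloride tetrahydrate: 7.66 mg/L × 0.418 L = 3.20 mg
ammonium chloride: V = C2·V2/C1 = 19.7 mM × 418 mL ÷ 790 mM = 10.42 mL
magnesium chloride: C1V1 = C2V2 → 15 mM × 418 mL ÷ 1170 mM = 5.36 mL
sodium carbonate: 3.35 g/L × 0.418 L = 1.40 g

manganese chloride tetrahydrate 3.20 mg; ammonium chloride 10.42 mL; magnesium chloride 5.36 mL; sodium carbonate 1.40 g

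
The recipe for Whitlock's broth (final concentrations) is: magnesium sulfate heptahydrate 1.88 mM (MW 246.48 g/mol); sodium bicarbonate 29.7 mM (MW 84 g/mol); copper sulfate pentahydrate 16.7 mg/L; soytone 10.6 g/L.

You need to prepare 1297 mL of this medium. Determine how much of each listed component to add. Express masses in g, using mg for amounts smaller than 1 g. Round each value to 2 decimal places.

Target volume = 1297 mL = 1.297 L.
magnesium sulfate heptahydrate: 1.88 mmol/L × 246.48 mg/mmol × 1.297 L = 601.01 mg
sodium bicarbonate: 29.7 mmol/L × 84 g/mol × 1.297 L ÷ 1000 = 3.24 g
copper sulfate pentahydrate: 16.7 mg/L × 1.297 L = 21.66 mg
soytone: 10.6 g/L × 1.297 L = 13.75 g

magnesium sulfate heptahydrate 601.01 mg; sodium bicarbonate 3.24 g; copper sulfate pentahydrate 21.66 mg; soytone 13.75 g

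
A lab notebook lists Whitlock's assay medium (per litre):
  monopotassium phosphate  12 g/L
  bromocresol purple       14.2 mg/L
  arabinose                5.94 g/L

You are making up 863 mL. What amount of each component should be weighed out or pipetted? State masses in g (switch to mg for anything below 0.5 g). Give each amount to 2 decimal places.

Working volume: 863 mL = 0.863 L.
monopotassium phosphate: 12 g/L × 0.863 L = 10.36 g
bromocresol purple: 14.2 mg/L × 0.863 L = 12.25 mg
arabinose: 5.94 g/L × 0.863 L = 5.13 g

monopotassium phosphate 10.36 g; bromocresol purple 12.25 mg; arabinose 5.13 g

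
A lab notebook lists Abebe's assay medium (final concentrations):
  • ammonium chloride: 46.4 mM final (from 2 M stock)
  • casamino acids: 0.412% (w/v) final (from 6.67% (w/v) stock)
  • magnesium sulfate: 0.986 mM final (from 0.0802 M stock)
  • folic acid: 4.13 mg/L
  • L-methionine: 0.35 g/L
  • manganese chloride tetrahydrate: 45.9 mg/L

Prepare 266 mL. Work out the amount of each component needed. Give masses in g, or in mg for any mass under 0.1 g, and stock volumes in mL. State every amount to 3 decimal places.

Target volume = 266 mL = 0.266 L.
ammonium chloride: dilute stock: 46.4 mM × 266 mL ÷ 2000 mM = 6.171 mL
casamino acids: V = C2·V2/C1 = 0.412% ÷ 6.67% × 266 mL = 16.431 mL
magnesium sulfate: dilute stock: 0.986 mM × 266 mL ÷ 80.2 mM = 3.270 mL
folic acid: 4.13 mg/L × 0.266 L = 1.099 mg
L-methionine: 0.35 g/L × 0.266 L = 0.0931 g = 93.100 mg
manganese chloride tetrahydrate: 45.9 mg/L × 0.266 L = 12.209 mg

ammonium chloride 6.171 mL; casamino acids 16.431 mL; magnesium sulfate 3.270 mL; folic acid 1.099 mg; L-methionine 93.100 mg; manganese chloride tetrahydrate 12.209 mg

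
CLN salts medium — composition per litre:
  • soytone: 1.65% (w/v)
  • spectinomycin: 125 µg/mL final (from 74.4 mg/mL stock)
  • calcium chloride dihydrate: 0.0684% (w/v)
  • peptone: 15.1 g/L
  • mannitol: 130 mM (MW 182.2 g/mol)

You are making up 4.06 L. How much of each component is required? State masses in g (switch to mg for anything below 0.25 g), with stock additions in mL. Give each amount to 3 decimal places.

Working volume: 4.06 L.
soytone: 1.65% w/v = 16.5 g/L → 16.5 × 4.06 L = 66.990 g
spectinomycin: V = C2·V2/C1 = 125 µg/mL × 4060 mL ÷ 74400 µg/mL = 6.821 mL
calcium chloride dihydrate: 0.0684% w/v = 0.684 g/L → 0.684 × 4.06 L = 2.777 g
peptone: 15.1 g/L × 4.06 L = 61.306 g
mannitol: 130 mmol/L × 182.2 g/mol × 4.06 L ÷ 1000 = 96.165 g

soytone 66.990 g; spectinomycin 6.821 mL; calcium chloride dihydrate 2.777 g; peptone 61.306 g; mannitol 96.165 g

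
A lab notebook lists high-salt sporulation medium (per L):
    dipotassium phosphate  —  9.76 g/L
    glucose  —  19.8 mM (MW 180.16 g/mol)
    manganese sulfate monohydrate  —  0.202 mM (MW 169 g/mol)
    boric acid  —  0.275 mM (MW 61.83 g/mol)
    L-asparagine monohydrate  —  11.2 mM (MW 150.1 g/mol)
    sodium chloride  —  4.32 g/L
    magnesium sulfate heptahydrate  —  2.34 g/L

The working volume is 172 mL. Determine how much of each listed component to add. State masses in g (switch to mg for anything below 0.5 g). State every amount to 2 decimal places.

Target volume = 172 mL = 0.172 L.
dipotassium phosphate: 9.76 g/L × 0.172 L = 1.68 g
glucose: 19.8 mmol/L × 180.16 g/mol × 0.172 L ÷ 1000 = 0.61 g
manganese sulfate monohydrate: 0.202 mmol/L × 169 mg/mmol × 0.172 L = 5.87 mg
boric acid: 0.275 mmol/L × 61.83 mg/mmol × 0.172 L = 2.92 mg
L-asparagine monohydrate: 11.2 mmol/L × 150.1 mg/mmol × 0.172 L = 289.15 mg
sodium chloride: 4.32 g/L × 0.172 L = 0.74 g
magnesium sulfate heptahydrate: 2.34 g/L × 0.172 L = 0.40248 g = 402.48 mg

dipotassium phosphate 1.68 g; glucose 0.61 g; manganese sulfate monohydrate 5.87 mg; boric acid 2.92 mg; L-asparagine monohydrate 289.15 mg; sodium chloride 0.74 g; magnesium sulfate heptahydrate 402.48 mg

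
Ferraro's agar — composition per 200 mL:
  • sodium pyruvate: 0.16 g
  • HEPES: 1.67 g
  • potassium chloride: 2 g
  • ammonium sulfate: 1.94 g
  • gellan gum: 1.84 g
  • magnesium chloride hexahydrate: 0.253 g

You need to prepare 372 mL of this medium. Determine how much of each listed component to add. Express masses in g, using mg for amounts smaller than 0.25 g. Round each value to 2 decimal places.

sodium pyruvate 0.30 g; HEPES 3.11 g; potassium chloride 3.72 g; ammonium sulfate 3.61 g; gellan gum 3.42 g; magnesium chloride hexahydrate 0.47 g

Ratio of target to recipe volume: 372 / 200 = 1.86.
sodium pyruvate: 0.16 g × (372 mL / 200 mL) = 0.30 g
HEPES: 1.67 g × (372 mL / 200 mL) = 3.11 g
potassium chloride: 2 g × (372 mL / 200 mL) = 3.72 g
ammonium sulfate: 1.94 g × (372 mL / 200 mL) = 3.61 g
gellan gum: 1.84 g × (372 mL / 200 mL) = 3.42 g
magnesium chloride hexahydrate: 0.253 g × (372 mL / 200 mL) = 0.47 g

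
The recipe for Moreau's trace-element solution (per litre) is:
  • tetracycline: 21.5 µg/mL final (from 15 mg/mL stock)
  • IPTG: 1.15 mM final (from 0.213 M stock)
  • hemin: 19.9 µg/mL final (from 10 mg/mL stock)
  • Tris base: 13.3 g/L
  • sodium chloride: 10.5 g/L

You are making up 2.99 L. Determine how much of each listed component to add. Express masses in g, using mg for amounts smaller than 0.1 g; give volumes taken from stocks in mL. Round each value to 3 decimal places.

Scale factor relative to 1 L: 2.99.
tetracycline: V = C2·V2/C1 = 21.5 µg/mL × 2990 mL ÷ 15000 µg/mL = 4.286 mL
IPTG: C1V1 = C2V2 → 1.15 mM × 2990 mL ÷ 213 mM = 16.143 mL
hemin: C1V1 = C2V2 → 19.9 µg/mL × 2990 mL ÷ 10000 µg/mL = 5.950 mL
Tris base: 13.3 g/L × 2.99 L = 39.767 g
sodium chloride: 10.5 g/L × 2.99 L = 31.395 g

tetracycline 4.286 mL; IPTG 16.143 mL; hemin 5.950 mL; Tris base 39.767 g; sodium chloride 31.395 g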